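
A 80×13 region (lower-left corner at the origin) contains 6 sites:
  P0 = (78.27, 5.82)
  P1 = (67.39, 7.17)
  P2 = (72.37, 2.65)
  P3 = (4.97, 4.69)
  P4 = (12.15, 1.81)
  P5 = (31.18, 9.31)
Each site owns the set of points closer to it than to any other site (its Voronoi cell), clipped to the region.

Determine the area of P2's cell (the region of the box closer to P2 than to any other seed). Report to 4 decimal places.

1. box [0,80]×[0,13]: [(0, 0) (80, 0) (80, 13) (0, 13)]
2. ⊥bis P2·P0 via (75.32,4.235): [(0, 0) (77.5954, 0) (70.6107, 13) (0, 13)]  |A|=963.3396
3. ⊥bis P2·P1 via (69.88,4.91): [(65.4235, 0) (77.5954, 0) (73.0693, 8.4239)]  |A|=51.2675
4. ⊥bis P2·P3 via (38.67,3.67): [(65.4235, 0) (77.5954, 0) (73.0693, 8.4239)]  |A|=51.2675
5. ⊥bis P2·P4 via (42.26,2.23): [(65.4235, 0) (77.5954, 0) (73.0693, 8.4239)]  |A|=51.2675
6. ⊥bis P2·P5 via (51.775,5.98): [(65.4235, 0) (77.5954, 0) (73.0693, 8.4239)]  |A|=51.2675
7. canonical 3-gon: [(65.4235, 0) (77.5954, 0) (73.0693, 8.4239)]
8. shoelace: 51.2675

Area of P2's cell: 51.2675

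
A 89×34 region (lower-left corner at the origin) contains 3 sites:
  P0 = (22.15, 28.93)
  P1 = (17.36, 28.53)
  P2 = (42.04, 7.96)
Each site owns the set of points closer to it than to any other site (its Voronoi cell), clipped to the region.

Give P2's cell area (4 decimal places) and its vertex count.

1. box [0,89]×[0,34]: [(0, 0) (89, 0) (89, 34) (0, 34)]
2. ⊥bis P2·P0 via (32.095,18.445): [(12.6485, 0) (89, 0) (89, 34) (48.4946, 34)]  |A|=1986.5677
3. ⊥bis P2·P1 via (29.7,18.245): [(21.4565, 8.3544) (14.4934, 0) (89, 0) (89, 34) (48.4946, 34)]  |A|=1978.8611
4. canonical 5-gon: [(21.4565, 8.3544) (14.4934, 0) (89, 0) (89, 34) (48.4946, 34)]
5. shoelace: 1978.8611

Area of P2's cell: 1978.8611 (5 vertices)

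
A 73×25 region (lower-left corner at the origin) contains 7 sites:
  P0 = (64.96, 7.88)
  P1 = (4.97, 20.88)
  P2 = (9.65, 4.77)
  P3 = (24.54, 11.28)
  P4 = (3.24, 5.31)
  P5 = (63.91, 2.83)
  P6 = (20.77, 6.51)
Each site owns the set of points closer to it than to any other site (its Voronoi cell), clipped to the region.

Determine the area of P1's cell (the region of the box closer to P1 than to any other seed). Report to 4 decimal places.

1. box [0,73]×[0,25]: [(0, 0) (73, 0) (73, 25) (0, 25)]
2. ⊥bis P1·P0 via (34.965,14.38): [(0, 0) (31.8488, 0) (37.2664, 25) (0, 25)]  |A|=863.94
3. ⊥bis P1·P2 via (7.31,12.825): [(0, 10.7014) (36.4633, 21.2941) (37.2664, 25) (0, 25)]  |A|=329.7391
4. ⊥bis P1·P3 via (14.755,16.08): [(0, 10.7014) (14.1302, 14.8063) (19.1307, 25) (0, 25)]  |A|=198.5271
5. ⊥bis P1·P4 via (4.105,13.095): [(0, 13.5511) (7.0956, 12.7627) (14.1302, 14.8063) (19.1307, 25) (0, 25)]  |A|=188.417
6. ⊥bis P1·P5 via (34.44,11.855): [(0, 13.5511) (7.0956, 12.7627) (14.1302, 14.8063) (19.1307, 25) (0, 25)]  |A|=188.417
7. ⊥bis P1·P6 via (12.87,13.695): [(0, 13.5511) (7.0956, 12.7627) (13.7911, 14.7078) (14.4223, 15.4018) (19.1307, 25) (0, 25)]  |A|=188.3304
8. canonical 6-gon: [(0, 13.5511) (7.0956, 12.7627) (13.7911, 14.7078) (14.4223, 15.4018) (19.1307, 25) (0, 25)]
9. shoelace: 188.3304

Area of P1's cell: 188.3304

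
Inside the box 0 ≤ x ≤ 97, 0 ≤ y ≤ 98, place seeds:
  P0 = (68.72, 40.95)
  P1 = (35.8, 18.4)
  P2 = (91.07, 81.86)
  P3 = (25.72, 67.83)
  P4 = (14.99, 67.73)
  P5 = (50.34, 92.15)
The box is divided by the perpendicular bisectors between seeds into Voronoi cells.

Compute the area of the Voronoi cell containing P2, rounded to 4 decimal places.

1. box [0,97]×[0,98]: [(0, 0) (97, 0) (97, 98) (0, 98)]
2. ⊥bis P2·P0 via (79.895,61.405): [(97, 52.0602) (97, 98) (12.9106, 98)]  |A|=1931.5262
3. ⊥bis P2·P1 via (63.435,50.13): [(97, 52.0602) (97, 98) (12.9106, 98)]  |A|=1931.5262
4. ⊥bis P2·P3 via (58.395,74.845): [(58.807, 72.9258) (97, 52.0602) (97, 98) (53.4239, 98)]  |A|=1423.6076
5. ⊥bis P2·P4 via (53.03,74.795): [(58.807, 72.9258) (97, 52.0602) (97, 98) (53.4239, 98)]  |A|=1423.6076
6. ⊥bis P2·P5 via (70.705,87.005): [(66.1364, 68.9216) (97, 52.0602) (97, 98) (73.4828, 98)]  |A|=1050.8553
7. canonical 4-gon: [(66.1364, 68.9216) (97, 52.0602) (97, 98) (73.4828, 98)]
8. shoelace: 1050.8553

Area of P2's cell: 1050.8553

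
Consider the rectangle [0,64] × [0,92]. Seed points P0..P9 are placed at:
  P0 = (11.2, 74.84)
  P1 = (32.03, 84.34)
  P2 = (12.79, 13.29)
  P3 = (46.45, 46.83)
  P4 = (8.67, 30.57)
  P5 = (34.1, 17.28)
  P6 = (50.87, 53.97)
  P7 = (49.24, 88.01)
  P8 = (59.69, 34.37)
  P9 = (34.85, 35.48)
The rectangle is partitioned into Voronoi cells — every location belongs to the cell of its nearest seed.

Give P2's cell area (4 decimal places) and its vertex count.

1. box [0,64]×[0,92]: [(0, 0) (64, 0) (64, 92) (0, 92)]
2. ⊥bis P2·P0 via (11.995,44.065): [(0, 43.7551) (0, 0) (64, 0) (64, 45.4084)]  |A|=2853.2341
3. ⊥bis P2·P1 via (22.41,48.815): [(37.5163, 44.7243) (0, 43.7551) (0, 0) (64, 0) (64, 37.5526)]  |A|=2749.2088
4. ⊥bis P2·P3 via (29.62,30.06): [(15.5728, 44.1574) (0, 43.7551) (0, 0) (59.5728, 0)]  |A|=1655.9872
5. ⊥bis P2·P4 via (10.73,21.93): [(32.5396, 27.13) (0, 19.3717) (0, 0) (59.5728, 0)]  |A|=1123.278
6. ⊥bis P2·P5 via (23.445,15.285): [(21.7106, 24.5481) (0, 19.3717) (0, 0) (26.3069, 0)]  |A|=533.1775
7. ⊥bis P2·P6 via (31.83,33.63): [(21.7106, 24.5481) (0, 19.3717) (0, 0) (26.3069, 0)]  |A|=533.1775
8. ⊥bis P2·P7 via (31.015,50.65): [(21.7106, 24.5481) (0, 19.3717) (0, 0) (26.3069, 0)]  |A|=533.1775
9. ⊥bis P2·P8 via (36.24,23.83): [(21.7106, 24.5481) (0, 19.3717) (0, 0) (26.3069, 0)]  |A|=533.1775
10. ⊥bis P2·P9 via (23.82,24.385): [(21.7106, 24.5481) (0, 19.3717) (0, 0) (26.3069, 0)]  |A|=533.1775
11. canonical 4-gon: [(21.7106, 24.5481) (0, 19.3717) (0, 0) (26.3069, 0)]
12. shoelace: 533.1775

Area of P2's cell: 533.1775 (4 vertices)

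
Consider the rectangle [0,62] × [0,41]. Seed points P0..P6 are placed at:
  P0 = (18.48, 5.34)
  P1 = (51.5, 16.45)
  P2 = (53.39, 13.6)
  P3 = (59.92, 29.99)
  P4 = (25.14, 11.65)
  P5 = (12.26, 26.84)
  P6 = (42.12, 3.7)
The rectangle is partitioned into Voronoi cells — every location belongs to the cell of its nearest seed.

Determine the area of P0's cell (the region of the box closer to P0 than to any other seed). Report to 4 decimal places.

1. box [0,62]×[0,41]: [(0, 0) (62, 0) (62, 41) (0, 41)]
2. ⊥bis P0·P1 via (34.99,10.895): [(0, 0) (38.6558, 0) (24.8608, 41) (0, 41)]  |A|=1302.0893
3. ⊥bis P0·P2 via (35.935,9.47): [(0, 0) (38.1757, 0) (37.0381, 4.8078) (24.8608, 41) (0, 41)]  |A|=1300.9352
4. ⊥bis P0·P3 via (39.2,17.665): [(0, 0) (38.1757, 0) (37.0381, 4.8078) (24.8608, 41) (0, 41)]  |A|=1300.9352
5. ⊥bis P0·P4 via (21.81,8.495): [(0, 31.5147) (0, 0) (29.8586, 0)]  |A|=470.4926
6. ⊥bis P0·P5 via (15.37,16.09): [(14.7767, 15.9184) (0, 11.6434) (0, 0) (29.8586, 0)]  |A|=323.6758
7. ⊥bis P0·P6 via (30.3,4.52): [(14.7767, 15.9184) (0, 11.6434) (0, 0) (29.8586, 0)]  |A|=323.6758
8. canonical 4-gon: [(14.7767, 15.9184) (0, 11.6434) (0, 0) (29.8586, 0)]
9. shoelace: 323.6758

Area of P0's cell: 323.6758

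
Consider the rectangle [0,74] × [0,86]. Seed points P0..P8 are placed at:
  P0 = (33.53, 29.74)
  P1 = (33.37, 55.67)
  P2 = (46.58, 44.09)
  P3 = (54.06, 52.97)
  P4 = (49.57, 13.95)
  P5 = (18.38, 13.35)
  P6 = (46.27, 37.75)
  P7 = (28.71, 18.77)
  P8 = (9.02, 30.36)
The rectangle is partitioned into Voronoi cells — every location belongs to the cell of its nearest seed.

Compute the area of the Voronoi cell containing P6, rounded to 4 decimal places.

1. box [0,74]×[0,86]: [(0, 0) (74, 0) (74, 86) (0, 86)]
2. ⊥bis P6·P0 via (39.9,33.745): [(61.1164, 0) (74, 0) (74, 86) (7.0458, 86)]  |A|=3433.0238
3. ⊥bis P6·P1 via (39.82,46.71): [(34.2634, 42.71) (61.1164, 0) (74, 0) (74, 71.315)]  |A|=1692.0355
4. ⊥bis P6·P2 via (46.425,40.92): [(35.0388, 41.4767) (61.1164, 0) (74, 0) (74, 39.5717)]  |A|=1038.0636
5. ⊥bis P6·P3 via (50.165,45.36): [(60.1511, 40.2489) (35.0388, 41.4767) (61.1164, 0) (74, 0) (74, 33.1606)]  |A|=993.6704
6. ⊥bis P6·P4 via (47.92,25.85): [(60.1511, 40.2489) (35.0388, 41.4767) (45.1089, 25.4602) (74, 29.4661) (74, 33.1606)]  |A|=404.0064
7. ⊥bis P6·P5 via (32.325,25.55): [(60.1511, 40.2489) (35.0388, 41.4767) (45.1089, 25.4602) (74, 29.4661) (74, 33.1606)]  |A|=404.0064
8. ⊥bis P6·P7 via (37.49,28.26): [(60.1511, 40.2489) (35.0388, 41.4767) (45.1089, 25.4602) (74, 29.4661) (74, 33.1606)]  |A|=404.0064
9. ⊥bis P6·P8 via (27.645,34.055): [(60.1511, 40.2489) (35.0388, 41.4767) (45.1089, 25.4602) (74, 29.4661) (74, 33.1606)]  |A|=404.0064
10. canonical 5-gon: [(60.1511, 40.2489) (35.0388, 41.4767) (45.1089, 25.4602) (74, 29.4661) (74, 33.1606)]
11. shoelace: 404.0064

Area of P6's cell: 404.0064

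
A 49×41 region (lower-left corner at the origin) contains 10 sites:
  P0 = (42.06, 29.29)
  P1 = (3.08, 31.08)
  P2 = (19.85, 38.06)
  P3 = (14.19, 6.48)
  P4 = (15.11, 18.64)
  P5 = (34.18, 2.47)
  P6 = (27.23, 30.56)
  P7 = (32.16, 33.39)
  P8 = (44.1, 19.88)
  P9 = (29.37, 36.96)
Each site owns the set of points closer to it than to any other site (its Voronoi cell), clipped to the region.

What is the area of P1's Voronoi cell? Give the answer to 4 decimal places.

1. box [0,49]×[0,41]: [(0, 0) (49, 0) (49, 41) (0, 41)]
2. ⊥bis P1·P0 via (22.57,30.185): [(0, 0) (21.1839, 0) (23.0666, 41) (0, 41)]  |A|=907.1355
3. ⊥bis P1·P2 via (11.465,34.57): [(0, 0) (21.1839, 0) (21.6479, 10.1048) (8.7887, 41) (0, 41)]  |A|=686.5757
4. ⊥bis P1·P3 via (8.635,18.78): [(0, 14.8802) (16.5494, 22.3543) (8.7887, 41) (0, 41)]  |A|=298.069
5. ⊥bis P1·P4 via (9.095,24.86): [(0, 16.0648) (13.6665, 29.2808) (8.7887, 41) (0, 41)]  |A|=221.8867
6. ⊥bis P1·P5 via (18.63,16.775): [(0, 16.0648) (13.6665, 29.2808) (8.7887, 41) (0, 41)]  |A|=221.8867
7. ⊥bis P1·P6 via (15.155,30.82): [(0, 16.0648) (13.6665, 29.2808) (8.7887, 41) (0, 41)]  |A|=221.8867
8. ⊥bis P1·P7 via (17.62,32.235): [(0, 16.0648) (13.6665, 29.2808) (8.7887, 41) (0, 41)]  |A|=221.8867
9. ⊥bis P1·P8 via (23.59,25.48): [(0, 16.0648) (13.6665, 29.2808) (8.7887, 41) (0, 41)]  |A|=221.8867
10. ⊥bis P1·P9 via (16.225,34.02): [(0, 16.0648) (13.6665, 29.2808) (8.7887, 41) (0, 41)]  |A|=221.8867
11. canonical 4-gon: [(0, 16.0648) (13.6665, 29.2808) (8.7887, 41) (0, 41)]
12. shoelace: 221.8867

Area of P1's cell: 221.8867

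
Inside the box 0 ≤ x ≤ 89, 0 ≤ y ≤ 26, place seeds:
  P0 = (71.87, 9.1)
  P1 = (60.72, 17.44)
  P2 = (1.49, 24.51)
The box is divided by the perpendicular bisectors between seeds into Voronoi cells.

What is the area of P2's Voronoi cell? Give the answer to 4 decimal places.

1. box [0,89]×[0,26]: [(0, 0) (89, 0) (89, 26) (0, 26)]
2. ⊥bis P2·P0 via (36.68,16.805): [(0, 0) (33.0005, 0) (38.6933, 26) (0, 26)]  |A|=932.0189
3. ⊥bis P2·P1 via (31.105,20.975): [(0, 0) (28.6013, 0) (31.7048, 26) (0, 26)]  |A|=783.9796
4. canonical 4-gon: [(0, 0) (28.6013, 0) (31.7048, 26) (0, 26)]
5. shoelace: 783.9796

Area of P2's cell: 783.9796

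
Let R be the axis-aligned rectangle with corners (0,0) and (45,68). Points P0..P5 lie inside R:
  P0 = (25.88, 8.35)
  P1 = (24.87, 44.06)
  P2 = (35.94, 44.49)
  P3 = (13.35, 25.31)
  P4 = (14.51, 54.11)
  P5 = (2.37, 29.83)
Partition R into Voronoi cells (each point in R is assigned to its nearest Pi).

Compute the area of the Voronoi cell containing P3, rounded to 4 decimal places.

1. box [0,45]×[0,68]: [(0, 0) (45, 0) (45, 68) (0, 68)]
2. ⊥bis P3·P0 via (19.615,16.83): [(0, 2.3385) (45, 35.5844) (45, 68) (0, 68)]  |A|=2206.7357
3. ⊥bis P3·P1 via (19.11,34.685): [(0, 46.4262) (0, 2.3385) (32.5804, 26.4088)]  |A|=718.1971
4. ⊥bis P3·P2 via (24.645,34.9): [(31.0628, 27.3412) (0, 46.4262) (0, 2.3385) (32.1343, 26.0792)]  |A|=717.739
5. ⊥bis P3·P4 via (13.93,39.71): [(31.0628, 27.3412) (10.7209, 39.8393) (0, 40.2711) (0, 2.3385) (32.1343, 26.0792)]  |A|=684.7448
6. ⊥bis P3·P5 via (7.86,27.57): [(31.0628, 27.3412) (12.4687, 38.7654) (0, 8.4765) (0, 2.3385) (32.1343, 26.0792)]  |A|=481.1475
7. canonical 5-gon: [(31.0628, 27.3412) (12.4687, 38.7654) (0, 8.4765) (0, 2.3385) (32.1343, 26.0792)]
8. shoelace: 481.1475

Area of P3's cell: 481.1475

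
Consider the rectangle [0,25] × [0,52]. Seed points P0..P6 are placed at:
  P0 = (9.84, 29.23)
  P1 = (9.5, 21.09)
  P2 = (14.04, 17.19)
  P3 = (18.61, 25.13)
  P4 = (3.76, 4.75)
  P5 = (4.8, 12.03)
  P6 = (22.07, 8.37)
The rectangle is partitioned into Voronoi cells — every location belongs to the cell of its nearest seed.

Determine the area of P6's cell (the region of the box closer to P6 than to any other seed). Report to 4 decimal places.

Area of P6's cell: 158.8036

1. box [0,25]×[0,52]: [(0, 0) (25, 0) (25, 52) (0, 52)]
2. ⊥bis P6·P0 via (15.955,18.8): [(0, 9.4458) (0, 0) (25, 0) (25, 24.103)]  |A|=419.3592
3. ⊥bis P6·P1 via (15.785,14.73): [(0.8792, 0) (25, 0) (25, 23.8363)]  |A|=287.4754
4. ⊥bis P6·P2 via (18.055,12.78): [(4.0177, 0) (25, 0) (25, 19.1029)]  |A|=200.4119
5. ⊥bis P6·P3 via (20.34,16.75): [(23.0242, 17.3041) (4.0177, 0) (25, 0) (25, 17.712)]  |A|=199.0379
6. ⊥bis P6·P4 via (12.915,6.56): [(23.0242, 17.3041) (12.6569, 7.8654) (14.212, 0) (25, 0) (25, 17.712)]  |A|=158.9468
7. ⊥bis P6·P5 via (13.435,10.2): [(23.0242, 17.3041) (13.008, 8.185) (12.7937, 7.1738) (14.212, 0) (25, 0) (25, 17.712)]  |A|=158.8036
8. canonical 6-gon: [(23.0242, 17.3041) (13.008, 8.185) (12.7937, 7.1738) (14.212, 0) (25, 0) (25, 17.712)]
9. shoelace: 158.8036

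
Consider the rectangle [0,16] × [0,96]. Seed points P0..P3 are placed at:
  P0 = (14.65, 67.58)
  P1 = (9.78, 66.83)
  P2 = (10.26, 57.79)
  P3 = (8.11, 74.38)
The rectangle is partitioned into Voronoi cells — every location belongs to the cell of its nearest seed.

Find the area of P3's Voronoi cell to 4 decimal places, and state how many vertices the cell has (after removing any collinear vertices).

1. box [0,16]×[0,96]: [(0, 0) (16, 0) (16, 96) (0, 96)]
2. ⊥bis P3·P0 via (11.38,70.98): [(0, 60.0351) (16, 75.4234) (16, 96) (0, 96)]  |A|=452.3322
3. ⊥bis P3·P1 via (8.945,70.605): [(0, 68.6264) (11.6009, 71.1925) (16, 75.4234) (16, 96) (0, 96)]  |A|=402.4987
4. ⊥bis P3·P2 via (9.185,66.085): [(0, 68.6264) (11.6009, 71.1925) (16, 75.4234) (16, 96) (0, 96)]  |A|=402.4987
5. canonical 5-gon: [(0, 68.6264) (11.6009, 71.1925) (16, 75.4234) (16, 96) (0, 96)]
6. shoelace: 402.4987

Area of P3's cell: 402.4987 (5 vertices)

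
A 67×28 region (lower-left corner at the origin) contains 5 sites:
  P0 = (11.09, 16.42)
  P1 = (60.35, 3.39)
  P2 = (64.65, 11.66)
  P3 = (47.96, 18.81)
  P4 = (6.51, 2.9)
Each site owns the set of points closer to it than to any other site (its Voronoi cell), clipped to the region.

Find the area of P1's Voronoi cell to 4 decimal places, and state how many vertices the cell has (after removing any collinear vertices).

Area of P1's cell: 185.9487 (4 vertices)

1. box [0,67]×[0,28]: [(0, 0) (67, 0) (67, 28) (0, 28)]
2. ⊥bis P1·P0 via (35.72,9.905): [(33.1, 0) (67, 0) (67, 28) (40.5064, 28)]  |A|=845.5107
3. ⊥bis P1·P2 via (62.5,7.525): [(38.4044, 20.0535) (33.1, 0) (67, 0) (67, 5.1852)]  |A|=414.0446
4. ⊥bis P1·P3 via (54.155,11.1): [(54.7323, 11.5638) (40.3405, 0) (67, 0) (67, 5.1852)]  |A|=185.9487
5. ⊥bis P1·P4 via (33.43,3.145): [(54.7323, 11.5638) (40.3405, 0) (67, 0) (67, 5.1852)]  |A|=185.9487
6. canonical 4-gon: [(54.7323, 11.5638) (40.3405, 0) (67, 0) (67, 5.1852)]
7. shoelace: 185.9487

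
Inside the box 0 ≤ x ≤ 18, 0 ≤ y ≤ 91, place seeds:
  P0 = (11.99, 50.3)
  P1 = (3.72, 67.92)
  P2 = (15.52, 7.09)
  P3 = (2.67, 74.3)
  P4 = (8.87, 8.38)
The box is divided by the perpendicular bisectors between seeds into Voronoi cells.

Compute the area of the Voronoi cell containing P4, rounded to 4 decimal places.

Area of P4's cell: 400.0189

1. box [0,18]×[0,91]: [(0, 0) (18, 0) (18, 91) (0, 91)]
2. ⊥bis P4·P0 via (10.43,29.34): [(0, 30.1163) (0, 0) (18, 0) (18, 28.7766)]  |A|=530.0358
3. ⊥bis P4·P1 via (6.295,38.15): [(0, 30.1163) (0, 0) (18, 0) (18, 28.7766)]  |A|=530.0358
4. ⊥bis P4·P2 via (12.195,7.735): [(16.3013, 28.903) (0, 30.1163) (0, 0) (10.6945, 0)]  |A|=400.0189
5. ⊥bis P4·P3 via (5.77,41.34): [(16.3013, 28.903) (0, 30.1163) (0, 0) (10.6945, 0)]  |A|=400.0189
6. canonical 4-gon: [(16.3013, 28.903) (0, 30.1163) (0, 0) (10.6945, 0)]
7. shoelace: 400.0189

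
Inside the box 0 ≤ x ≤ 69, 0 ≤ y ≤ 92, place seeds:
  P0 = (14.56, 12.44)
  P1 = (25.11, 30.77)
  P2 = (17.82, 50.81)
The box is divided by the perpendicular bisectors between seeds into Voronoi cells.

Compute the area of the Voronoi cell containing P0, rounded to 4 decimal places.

Area of P0's cell: 947.2529

1. box [0,69]×[0,92]: [(0, 0) (69, 0) (69, 92) (0, 92)]
2. ⊥bis P0·P1 via (19.835,21.605): [(0, 33.0212) (0, 0) (57.3724, 0)]  |A|=947.2533
3. ⊥bis P0·P2 via (16.19,31.625): [(0.0421, 32.997) (0, 33.0005) (0, 0) (57.3724, 0)]  |A|=947.2529
4. canonical 4-gon: [(0.0421, 32.997) (0, 33.0005) (0, 0) (57.3724, 0)]
5. shoelace: 947.2529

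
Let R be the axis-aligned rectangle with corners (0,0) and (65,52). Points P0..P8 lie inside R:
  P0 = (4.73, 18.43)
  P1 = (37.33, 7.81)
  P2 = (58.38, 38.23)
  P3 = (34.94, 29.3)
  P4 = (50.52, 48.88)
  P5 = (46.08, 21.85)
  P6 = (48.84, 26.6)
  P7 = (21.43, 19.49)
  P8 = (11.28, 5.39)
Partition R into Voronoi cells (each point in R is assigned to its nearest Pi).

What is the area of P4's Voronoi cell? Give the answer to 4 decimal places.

Area of P4's cell: 295.0065

1. box [0,65]×[0,52]: [(0, 0) (65, 0) (65, 52) (0, 52)]
2. ⊥bis P4·P0 via (27.625,33.655): [(50.0053, 0) (65, 0) (65, 52) (15.4257, 52)]  |A|=1678.7931
3. ⊥bis P4·P1 via (43.925,28.345): [(27.6885, 33.5595) (65, 21.5766) (65, 52) (15.4257, 52)]  |A|=1024.6591
4. ⊥bis P4·P2 via (54.45,43.555): [(27.6885, 33.5595) (36.8986, 30.6016) (65, 51.3412) (65, 52) (15.4257, 52)]  |A|=606.4456
5. ⊥bis P4·P3 via (42.73,39.09): [(45.4584, 36.919) (65, 51.3412) (65, 52) (26.5055, 52)]  |A|=296.7055
6. ⊥bis P4·P5 via (48.3,35.365): [(45.4584, 36.919) (65, 51.3412) (65, 52) (26.5055, 52)]  |A|=296.7055
7. ⊥bis P4·P6 via (49.68,37.74): [(43.8767, 38.1776) (46.8591, 37.9527) (65, 51.3412) (65, 52) (26.5055, 52)]  |A|=295.0065
8. ⊥bis P4·P7 via (35.975,34.185): [(43.8767, 38.1776) (46.8591, 37.9527) (65, 51.3412) (65, 52) (26.5055, 52)]  |A|=295.0065
9. ⊥bis P4·P8 via (30.9,27.135): [(43.8767, 38.1776) (46.8591, 37.9527) (65, 51.3412) (65, 52) (26.5055, 52)]  |A|=295.0065
10. canonical 5-gon: [(43.8767, 38.1776) (46.8591, 37.9527) (65, 51.3412) (65, 52) (26.5055, 52)]
11. shoelace: 295.0065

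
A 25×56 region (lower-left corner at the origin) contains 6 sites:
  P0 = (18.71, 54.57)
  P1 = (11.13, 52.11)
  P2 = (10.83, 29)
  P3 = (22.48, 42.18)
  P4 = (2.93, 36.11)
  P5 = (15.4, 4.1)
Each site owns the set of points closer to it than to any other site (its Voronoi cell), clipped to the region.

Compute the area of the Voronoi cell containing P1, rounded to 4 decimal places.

Area of P1's cell: 180.4673

1. box [0,25]×[0,56]: [(0, 0) (25, 0) (25, 56) (0, 56)]
2. ⊥bis P1·P0 via (14.92,53.34): [(0, 0) (25, 0) (25, 22.2805) (14.0567, 56) (0, 56)]  |A|=1215.4991
3. ⊥bis P1·P2 via (10.98,40.555): [(0, 40.6975) (19.1034, 40.4495) (14.0567, 56) (0, 56)]  |A|=255.4591
4. ⊥bis P1·P3 via (16.805,47.145): [(0, 40.6975) (11.0388, 40.5542) (16.8966, 47.2496) (14.0567, 56) (0, 56)]  |A|=228.1545
5. ⊥bis P1·P4 via (7.03,44.11): [(0, 47.7129) (11.9456, 41.5907) (16.8966, 47.2496) (14.0567, 56) (0, 56)]  |A|=180.4673
6. ⊥bis P1·P5 via (13.265,28.105): [(0, 47.7129) (11.9456, 41.5907) (16.8966, 47.2496) (14.0567, 56) (0, 56)]  |A|=180.4673
7. canonical 5-gon: [(0, 47.7129) (11.9456, 41.5907) (16.8966, 47.2496) (14.0567, 56) (0, 56)]
8. shoelace: 180.4673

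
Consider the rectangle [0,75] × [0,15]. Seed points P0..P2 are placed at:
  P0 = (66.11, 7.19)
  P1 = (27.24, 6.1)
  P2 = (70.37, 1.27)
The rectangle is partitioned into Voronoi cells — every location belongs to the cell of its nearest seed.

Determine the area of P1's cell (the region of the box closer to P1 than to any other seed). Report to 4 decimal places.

1. box [0,75]×[0,15]: [(0, 0) (75, 0) (75, 15) (0, 15)]
2. ⊥bis P1·P0 via (46.675,6.645): [(0, 0) (46.8613, 0) (46.4407, 15) (0, 15)]  |A|=699.7654
3. ⊥bis P1·P2 via (48.805,3.685): [(0, 0) (46.8613, 0) (46.4407, 15) (0, 15)]  |A|=699.7654
4. canonical 4-gon: [(0, 0) (46.8613, 0) (46.4407, 15) (0, 15)]
5. shoelace: 699.7654

Area of P1's cell: 699.7654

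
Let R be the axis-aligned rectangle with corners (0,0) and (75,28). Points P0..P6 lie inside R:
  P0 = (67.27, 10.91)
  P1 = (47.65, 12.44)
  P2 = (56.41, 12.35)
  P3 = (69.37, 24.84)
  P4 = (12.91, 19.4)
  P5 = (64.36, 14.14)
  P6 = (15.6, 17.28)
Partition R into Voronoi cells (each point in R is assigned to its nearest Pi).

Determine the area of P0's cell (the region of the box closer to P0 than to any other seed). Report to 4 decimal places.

1. box [0,75]×[0,28]: [(0, 0) (75, 0) (75, 28) (0, 28)]
2. ⊥bis P0·P1 via (57.46,11.675): [(56.5496, 0) (75, 0) (75, 28) (58.7331, 28)]  |A|=486.0434
3. ⊥bis P0·P2 via (61.84,11.63): [(60.2979, 0) (75, 0) (75, 28) (64.0106, 28)]  |A|=359.6809
4. ⊥bis P0·P3 via (68.32,17.875): [(62.7788, 18.7104) (60.2979, 0) (75, 0) (75, 16.868)]  |A|=240.6139
5. ⊥bis P0·P4 via (40.09,15.155): [(62.7788, 18.7104) (60.2979, 0) (75, 0) (75, 16.868)]  |A|=240.6139
6. ⊥bis P0·P5 via (65.815,12.525): [(71.2612, 17.4316) (61.4355, 8.5794) (60.2979, 0) (75, 0) (75, 16.868)]  |A|=196.7878
7. ⊥bis P0·P6 via (41.435,14.095): [(71.2612, 17.4316) (61.4355, 8.5794) (60.2979, 0) (75, 0) (75, 16.868)]  |A|=196.7878
8. canonical 5-gon: [(71.2612, 17.4316) (61.4355, 8.5794) (60.2979, 0) (75, 0) (75, 16.868)]
9. shoelace: 196.7878

Area of P0's cell: 196.7878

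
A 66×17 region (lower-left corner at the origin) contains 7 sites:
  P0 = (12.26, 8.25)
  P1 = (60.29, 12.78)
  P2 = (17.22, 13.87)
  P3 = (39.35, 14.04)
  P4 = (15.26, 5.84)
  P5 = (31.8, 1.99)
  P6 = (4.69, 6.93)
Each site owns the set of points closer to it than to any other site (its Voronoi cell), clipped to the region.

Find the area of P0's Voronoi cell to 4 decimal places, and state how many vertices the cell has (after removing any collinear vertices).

1. box [0,66]×[0,17]: [(0, 0) (66, 0) (66, 17) (0, 17)]
2. ⊥bis P0·P1 via (36.275,10.515): [(0, 0) (37.2667, 0) (35.6634, 17) (0, 17)]  |A|=619.9058
3. ⊥bis P0·P2 via (14.74,11.06): [(0, 0) (27.2717, 0) (8.0096, 17) (0, 17)]  |A|=299.891
4. ⊥bis P0·P3 via (25.805,11.145): [(0, 0) (27.2717, 0) (8.0096, 17) (0, 17)]  |A|=299.891
5. ⊥bis P0·P4 via (13.76,7.045): [(0, 0) (8.1005, 0) (16.0539, 9.9004) (8.0096, 17) (0, 17)]  |A|=204.9895
6. ⊥bis P0·P5 via (22.03,5.12): [(0, 0) (8.1005, 0) (16.0539, 9.9004) (8.0096, 17) (0, 17)]  |A|=204.9895
7. ⊥bis P0·P6 via (8.475,7.59): [(9.4957, 1.7367) (16.0539, 9.9004) (8.0096, 17) (6.8342, 17)]  |A|=65.0865
8. canonical 4-gon: [(9.4957, 1.7367) (16.0539, 9.9004) (8.0096, 17) (6.8342, 17)]
9. shoelace: 65.0865

Area of P0's cell: 65.0865 (4 vertices)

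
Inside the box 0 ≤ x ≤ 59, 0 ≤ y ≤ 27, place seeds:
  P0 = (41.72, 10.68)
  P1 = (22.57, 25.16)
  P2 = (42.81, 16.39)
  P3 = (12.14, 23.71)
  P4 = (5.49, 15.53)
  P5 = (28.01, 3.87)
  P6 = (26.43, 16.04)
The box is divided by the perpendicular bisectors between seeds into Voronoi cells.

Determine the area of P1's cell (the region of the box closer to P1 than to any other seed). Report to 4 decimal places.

1. box [0,59]×[0,27]: [(0, 0) (59, 0) (59, 27) (0, 27)]
2. ⊥bis P1·P0 via (32.145,17.92): [(0, 0) (18.595, 0) (39.0107, 27) (0, 27)]  |A|=777.6778
3. ⊥bis P1·P2 via (32.69,20.775): [(0, 0) (18.595, 0) (30.524, 15.7763) (35.3873, 27) (0, 27)]  |A|=757.3436
4. ⊥bis P1·P3 via (17.355,24.435): [(20.417, 2.4096) (30.524, 15.7763) (35.3873, 27) (16.9984, 27)]  |A|=250.3117
5. ⊥bis P1·P4 via (14.03,20.345): [(19.1979, 11.1792) (22.551, 5.2319) (30.524, 15.7763) (35.3873, 27) (16.9984, 27)]  |A|=239.234
6. ⊥bis P1·P5 via (25.29,14.515): [(18.959, 12.8973) (30.5611, 15.8619) (35.3873, 27) (16.9984, 27)]  |A|=187.1257
7. ⊥bis P1·P6 via (24.5,20.6): [(18.2556, 17.9571) (34.4364, 24.8056) (35.3873, 27) (16.9984, 27)]  |A|=97.6427
8. canonical 4-gon: [(18.2556, 17.9571) (34.4364, 24.8056) (35.3873, 27) (16.9984, 27)]
9. shoelace: 97.6427

Area of P1's cell: 97.6427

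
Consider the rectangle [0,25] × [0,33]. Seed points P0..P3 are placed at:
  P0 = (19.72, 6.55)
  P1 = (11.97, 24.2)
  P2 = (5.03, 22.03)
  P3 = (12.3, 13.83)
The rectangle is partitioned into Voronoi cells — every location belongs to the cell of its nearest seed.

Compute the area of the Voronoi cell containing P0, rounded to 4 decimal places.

1. box [0,25]×[0,33]: [(0, 0) (25, 0) (25, 33) (0, 33)]
2. ⊥bis P0·P1 via (15.845,15.375): [(0, 8.4176) (0, 0) (25, 0) (25, 19.3949)]  |A|=347.6558
3. ⊥bis P0·P2 via (12.375,14.29): [(11.5147, 13.4736) (0, 2.5465) (0, 0) (25, 0) (25, 19.3949)]  |A|=313.8543
4. ⊥bis P0·P3 via (16.01,10.19): [(6.0123, 0) (25, 0) (25, 19.3529)]  |A|=183.7337
5. canonical 3-gon: [(6.0123, 0) (25, 0) (25, 19.3529)]
6. shoelace: 183.7337

Area of P0's cell: 183.7337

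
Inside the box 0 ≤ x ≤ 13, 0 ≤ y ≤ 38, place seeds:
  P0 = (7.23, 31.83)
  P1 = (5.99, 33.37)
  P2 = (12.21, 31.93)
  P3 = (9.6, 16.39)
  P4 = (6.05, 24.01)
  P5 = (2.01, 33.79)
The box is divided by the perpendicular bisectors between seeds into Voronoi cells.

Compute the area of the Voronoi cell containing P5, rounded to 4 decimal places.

Area of P5's cell: 39.2087

1. box [0,13]×[0,38]: [(0, 0) (13, 0) (13, 38) (0, 38)]
2. ⊥bis P5·P0 via (4.62,32.81): [(0, 20.5057) (6.5687, 38) (0, 38)]  |A|=57.4577
3. ⊥bis P5·P1 via (4,33.58): [(0, 20.5057) (3.6446, 30.2123) (4.4664, 38) (0, 38)]  |A|=49.2716
4. ⊥bis P5·P2 via (7.11,32.86): [(0, 20.5057) (3.6446, 30.2123) (4.4664, 38) (0, 38)]  |A|=49.2716
5. ⊥bis P5·P3 via (5.805,25.09): [(0, 22.5578) (0.9214, 22.9598) (3.6446, 30.2123) (4.4664, 38) (0, 38)]  |A|=48.3262
6. ⊥bis P5·P4 via (4.03,28.9): [(0, 27.2353) (2.9907, 28.4707) (3.6446, 30.2123) (4.4664, 38) (0, 38)]  |A|=39.2087
7. canonical 5-gon: [(0, 27.2353) (2.9907, 28.4707) (3.6446, 30.2123) (4.4664, 38) (0, 38)]
8. shoelace: 39.2087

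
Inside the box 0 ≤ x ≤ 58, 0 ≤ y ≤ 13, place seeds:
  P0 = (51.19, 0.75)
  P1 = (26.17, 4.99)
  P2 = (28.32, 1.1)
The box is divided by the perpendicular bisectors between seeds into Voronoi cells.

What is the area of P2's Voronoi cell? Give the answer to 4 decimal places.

Area of P2's cell: 90.3530

1. box [0,58]×[0,13]: [(0, 0) (58, 0) (58, 13) (0, 13)]
2. ⊥bis P2·P0 via (39.755,0.925): [(0, 0) (39.7408, 0) (39.9398, 13) (0, 13)]  |A|=517.9241
3. ⊥bis P2·P1 via (27.245,3.045): [(21.7357, 0) (39.7408, 0) (39.8944, 10.0363)]  |A|=90.353
4. canonical 3-gon: [(21.7357, 0) (39.7408, 0) (39.8944, 10.0363)]
5. shoelace: 90.353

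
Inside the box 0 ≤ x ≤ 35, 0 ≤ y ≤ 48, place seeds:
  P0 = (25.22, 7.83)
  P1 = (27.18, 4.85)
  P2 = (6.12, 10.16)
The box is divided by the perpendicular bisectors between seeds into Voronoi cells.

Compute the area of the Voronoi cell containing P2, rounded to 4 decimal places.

1. box [0,35]×[0,48]: [(0, 0) (35, 0) (35, 48) (0, 48)]
2. ⊥bis P2·P0 via (15.67,8.995): [(0, 0) (14.5727, 0) (20.4282, 48) (0, 48)]  |A|=840.0217
3. ⊥bis P2·P1 via (16.65,7.505): [(0, 0) (14.5727, 0) (20.4282, 48) (0, 48)]  |A|=840.0217
4. canonical 4-gon: [(0, 0) (14.5727, 0) (20.4282, 48) (0, 48)]
5. shoelace: 840.0217

Area of P2's cell: 840.0217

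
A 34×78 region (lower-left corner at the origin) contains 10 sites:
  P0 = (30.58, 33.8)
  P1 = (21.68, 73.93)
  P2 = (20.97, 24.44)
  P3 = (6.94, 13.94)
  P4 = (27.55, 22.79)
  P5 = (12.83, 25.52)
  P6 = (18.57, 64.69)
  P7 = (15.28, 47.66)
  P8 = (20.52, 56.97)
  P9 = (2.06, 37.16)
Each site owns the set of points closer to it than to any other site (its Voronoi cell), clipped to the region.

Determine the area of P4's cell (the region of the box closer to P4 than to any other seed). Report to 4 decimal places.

Area of P4's cell: 307.1951

1. box [0,34]×[0,78]: [(0, 0) (34, 0) (34, 78) (0, 78)]
2. ⊥bis P4·P0 via (29.065,28.295): [(0, 36.2938) (0, 0) (34, 0) (34, 26.9369)]  |A|=1074.9216
3. ⊥bis P4·P1 via (24.615,48.36): [(0, 36.2938) (0, 0) (34, 0) (34, 26.9369)]  |A|=1074.9216
4. ⊥bis P4·P2 via (24.26,23.615): [(25.668, 29.2299) (18.3383, 0) (34, 0) (34, 26.9369)]  |A|=341.1139
5. ⊥bis P4·P3 via (17.245,18.365): [(25.668, 29.2299) (20.8426, 9.9868) (25.131, 0) (34, 0) (34, 26.9369)]  |A|=307.1951
6. ⊥bis P4·P5 via (20.19,24.155): [(25.668, 29.2299) (20.8426, 9.9868) (25.131, 0) (34, 0) (34, 26.9369)]  |A|=307.1951
7. ⊥bis P4·P6 via (23.06,43.74): [(25.668, 29.2299) (20.8426, 9.9868) (25.131, 0) (34, 0) (34, 26.9369)]  |A|=307.1951
8. ⊥bis P4·P7 via (21.415,35.225): [(25.668, 29.2299) (20.8426, 9.9868) (25.131, 0) (34, 0) (34, 26.9369)]  |A|=307.1951
9. ⊥bis P4·P8 via (24.035,39.88): [(25.668, 29.2299) (20.8426, 9.9868) (25.131, 0) (34, 0) (34, 26.9369)]  |A|=307.1951
10. ⊥bis P4·P9 via (14.805,29.975): [(25.668, 29.2299) (20.8426, 9.9868) (25.131, 0) (34, 0) (34, 26.9369)]  |A|=307.1951
11. canonical 5-gon: [(25.668, 29.2299) (20.8426, 9.9868) (25.131, 0) (34, 0) (34, 26.9369)]
12. shoelace: 307.1951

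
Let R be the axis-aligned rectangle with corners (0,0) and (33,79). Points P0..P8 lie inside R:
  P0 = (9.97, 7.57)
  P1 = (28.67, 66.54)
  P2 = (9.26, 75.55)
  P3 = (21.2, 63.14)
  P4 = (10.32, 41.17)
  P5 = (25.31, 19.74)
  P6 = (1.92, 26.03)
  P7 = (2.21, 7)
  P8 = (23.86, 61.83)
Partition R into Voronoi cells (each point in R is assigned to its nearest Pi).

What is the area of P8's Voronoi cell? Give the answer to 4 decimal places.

Area of P8's cell: 224.4519

1. box [0,33]×[0,79]: [(0, 0) (33, 0) (33, 79) (0, 79)]
2. ⊥bis P8·P0 via (16.915,34.7): [(0, 39.0301) (33, 30.5824) (33, 79) (0, 79)]  |A|=1458.3942
3. ⊥bis P8·P1 via (26.265,64.185): [(0, 39.0301) (33, 30.5824) (33, 57.307) (11.758, 79) (0, 79)]  |A|=1227.993
4. ⊥bis P8·P2 via (16.56,68.69): [(0, 51.0678) (0, 39.0301) (33, 30.5824) (33, 57.307) (19.1524, 71.4486)]  |A|=916.1151
5. ⊥bis P8·P3 via (22.53,62.485): [(9.7497, 36.5342) (33, 30.5824) (33, 57.307) (24.3369, 66.154)]  |A|=503.5027
6. ⊥bis P8·P4 via (17.09,51.5): [(17.1128, 51.4851) (33, 41.073) (33, 57.307) (24.3369, 66.154)]  |A|=224.4519
7. ⊥bis P8·P5 via (24.585,40.785): [(17.1128, 51.4851) (32.9973, 41.0748) (33, 41.0749) (33, 57.307) (24.3369, 66.154)]  |A|=224.4519
8. ⊥bis P8·P6 via (12.89,43.93): [(17.1128, 51.4851) (32.9973, 41.0748) (33, 41.0749) (33, 57.307) (24.3369, 66.154)]  |A|=224.4519
9. ⊥bis P8·P7 via (13.035,34.415): [(17.1128, 51.4851) (32.9973, 41.0748) (33, 41.0749) (33, 57.307) (24.3369, 66.154)]  |A|=224.4519
10. canonical 5-gon: [(17.1128, 51.4851) (32.9973, 41.0748) (33, 41.0749) (33, 57.307) (24.3369, 66.154)]
11. shoelace: 224.4519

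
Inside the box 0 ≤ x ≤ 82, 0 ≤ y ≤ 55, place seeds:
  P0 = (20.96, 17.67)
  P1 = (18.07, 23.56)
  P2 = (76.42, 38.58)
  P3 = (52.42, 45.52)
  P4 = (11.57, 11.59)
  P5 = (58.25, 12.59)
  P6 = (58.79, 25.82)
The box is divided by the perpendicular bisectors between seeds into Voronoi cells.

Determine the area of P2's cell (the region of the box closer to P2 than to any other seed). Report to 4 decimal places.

1. box [0,82]×[0,55]: [(0, 0) (82, 0) (82, 55) (0, 55)]
2. ⊥bis P2·P0 via (48.69,28.125): [(59.2939, 0) (82, 0) (82, 55) (38.5574, 55)]  |A|=1819.0896
3. ⊥bis P2·P1 via (47.245,31.07): [(46.5248, 33.8677) (59.2939, 0) (82, 0) (82, 55) (41.0851, 55)]  |A|=1792.3809
4. ⊥bis P2·P3 via (64.42,42.05): [(55.3134, 10.5575) (59.2939, 0) (82, 0) (82, 55) (68.1647, 55)]  |A|=1161.178
5. ⊥bis P2·P4 via (43.995,25.085): [(55.3134, 10.5575) (59.2939, 0) (82, 0) (82, 55) (68.1647, 55)]  |A|=1161.178
6. ⊥bis P2·P5 via (67.335,25.585): [(60.9497, 30.049) (82, 15.3325) (82, 55) (68.1647, 55)]  |A|=590.108
7. ⊥bis P2·P6 via (67.605,32.2): [(63.2941, 38.1563) (77.5732, 18.4273) (82, 15.3325) (82, 55) (68.1647, 55)]  |A|=509.1003
8. canonical 5-gon: [(63.2941, 38.1563) (77.5732, 18.4273) (82, 15.3325) (82, 55) (68.1647, 55)]
9. shoelace: 509.1003

Area of P2's cell: 509.1003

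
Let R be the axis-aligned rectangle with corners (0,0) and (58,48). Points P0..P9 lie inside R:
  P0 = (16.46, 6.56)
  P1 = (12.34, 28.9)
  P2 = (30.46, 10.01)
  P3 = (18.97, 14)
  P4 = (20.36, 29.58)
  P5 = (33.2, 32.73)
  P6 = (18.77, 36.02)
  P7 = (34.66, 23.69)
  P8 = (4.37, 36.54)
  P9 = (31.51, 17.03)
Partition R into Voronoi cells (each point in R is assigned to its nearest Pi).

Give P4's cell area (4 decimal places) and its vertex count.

Area of P4's cell: 117.0557 (6 vertices)

1. box [0,58]×[0,48]: [(0, 0) (58, 0) (58, 48) (0, 48)]
2. ⊥bis P4·P0 via (18.41,18.07): [(0, 21.189) (58, 11.3627) (58, 48) (0, 48)]  |A|=1839.9999
3. ⊥bis P4·P1 via (16.35,29.24): [(17.2809, 18.2613) (58, 11.3627) (58, 48) (14.7594, 48)]  |A|=1388.8787
4. ⊥bis P4·P2 via (25.41,19.795): [(17.2809, 18.2613) (21.1637, 17.6035) (58, 36.6146) (58, 48) (14.7594, 48)]  |A|=923.7863
5. ⊥bis P4·P3 via (19.665,21.79): [(16.9612, 22.0312) (27.8591, 21.059) (58, 36.6146) (58, 48) (14.7594, 48)]  |A|=894.4891
6. ⊥bis P4·P5 via (26.78,31.155): [(16.9612, 22.0312) (27.8591, 21.059) (29.0997, 21.6993) (22.6475, 48) (14.7594, 48)]  |A|=265.0694
7. ⊥bis P4·P6 via (19.565,32.8): [(16.1203, 31.9495) (16.9612, 22.0312) (27.8591, 21.059) (29.0997, 21.6993) (25.9874, 34.3857)]  |A|=130.5297
8. ⊥bis P4·P7 via (27.51,26.635): [(16.1203, 31.9495) (16.9612, 22.0312) (25.3071, 21.2866) (27.7474, 27.2115) (25.9874, 34.3857)]  |A|=118.8394
9. ⊥bis P4·P8 via (12.365,33.06): [(16.1203, 31.9495) (16.9612, 22.0312) (25.3071, 21.2866) (27.7474, 27.2115) (25.9874, 34.3857)]  |A|=118.8394
10. ⊥bis P4·P9 via (25.935,23.305): [(16.1203, 31.9495) (16.9612, 22.0312) (23.8132, 21.4199) (26.2558, 23.59) (27.7474, 27.2115) (25.9874, 34.3857)]  |A|=117.0557
11. canonical 6-gon: [(16.1203, 31.9495) (16.9612, 22.0312) (23.8132, 21.4199) (26.2558, 23.59) (27.7474, 27.2115) (25.9874, 34.3857)]
12. shoelace: 117.0557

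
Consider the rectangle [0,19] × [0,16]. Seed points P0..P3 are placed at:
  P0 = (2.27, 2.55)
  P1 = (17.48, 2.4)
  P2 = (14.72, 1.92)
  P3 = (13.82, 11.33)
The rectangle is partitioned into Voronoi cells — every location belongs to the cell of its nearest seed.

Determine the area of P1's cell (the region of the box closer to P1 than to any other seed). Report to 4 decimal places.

1. box [0,19]×[0,16]: [(0, 0) (19, 0) (19, 16) (0, 16)]
2. ⊥bis P1·P0 via (9.875,2.475): [(9.8506, 0) (19, 0) (19, 16) (10.0084, 16)]  |A|=145.1282
3. ⊥bis P1·P2 via (16.1,2.16): [(16.4757, 0) (19, 0) (19, 16) (13.693, 16)]  |A|=62.6504
4. ⊥bis P1·P3 via (15.65,6.865): [(15.3062, 6.7241) (16.4757, 0) (19, 0) (19, 8.238)]  |A|=23.7016
5. canonical 4-gon: [(15.3062, 6.7241) (16.4757, 0) (19, 0) (19, 8.238)]
6. shoelace: 23.7016

Area of P1's cell: 23.7016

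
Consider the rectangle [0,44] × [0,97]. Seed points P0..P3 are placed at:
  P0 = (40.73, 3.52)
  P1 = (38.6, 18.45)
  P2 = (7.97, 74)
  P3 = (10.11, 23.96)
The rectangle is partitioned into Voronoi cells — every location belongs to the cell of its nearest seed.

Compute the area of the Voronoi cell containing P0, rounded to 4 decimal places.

Area of P0's cell: 245.5239

1. box [0,44]×[0,97]: [(0, 0) (44, 0) (44, 97) (0, 97)]
2. ⊥bis P0·P1 via (39.665,10.985): [(0, 5.3262) (0, 0) (44, 0) (44, 11.6035)]  |A|=372.4516
3. ⊥bis P0·P2 via (24.35,38.76): [(0, 5.3262) (0, 0) (44, 0) (44, 11.6035)]  |A|=372.4516
4. ⊥bis P0·P3 via (25.42,13.74): [(21.8879, 8.4488) (16.248, 0) (44, 0) (44, 11.6035)]  |A|=245.5239
5. canonical 4-gon: [(21.8879, 8.4488) (16.248, 0) (44, 0) (44, 11.6035)]
6. shoelace: 245.5239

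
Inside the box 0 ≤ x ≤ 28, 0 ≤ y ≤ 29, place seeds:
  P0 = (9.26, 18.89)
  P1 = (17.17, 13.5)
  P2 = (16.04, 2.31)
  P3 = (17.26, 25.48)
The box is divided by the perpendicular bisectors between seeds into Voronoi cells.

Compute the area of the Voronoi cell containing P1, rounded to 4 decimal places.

Area of P1's cell: 193.2710

1. box [0,28]×[0,29]: [(0, 0) (28, 0) (28, 29) (0, 29)]
2. ⊥bis P1·P0 via (13.215,16.195): [(2.1795, 0) (28, 0) (28, 29) (21.9405, 29)]  |A|=462.26
3. ⊥bis P1·P2 via (16.605,7.905): [(8.148, 8.759) (28, 6.7543) (28, 29) (21.9405, 29)]  |A|=282.1356
4. ⊥bis P1·P3 via (17.215,19.49): [(15.4692, 19.5031) (8.148, 8.759) (28, 6.7543) (28, 19.409)]  |A|=193.271
5. canonical 4-gon: [(15.4692, 19.5031) (8.148, 8.759) (28, 6.7543) (28, 19.409)]
6. shoelace: 193.271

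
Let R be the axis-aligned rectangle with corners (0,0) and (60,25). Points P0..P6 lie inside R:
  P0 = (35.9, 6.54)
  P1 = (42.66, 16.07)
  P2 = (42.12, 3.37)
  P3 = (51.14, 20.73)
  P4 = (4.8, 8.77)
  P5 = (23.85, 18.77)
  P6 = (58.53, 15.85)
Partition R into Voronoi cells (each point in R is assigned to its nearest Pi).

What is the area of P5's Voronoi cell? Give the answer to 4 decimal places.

1. box [0,60]×[0,25]: [(0, 0) (60, 0) (60, 25) (0, 25)]
2. ⊥bis P5·P0 via (29.875,12.655): [(0, 0) (17.031, 0) (42.4044, 25) (0, 25)]  |A|=742.9421
3. ⊥bis P5·P1 via (33.255,17.42): [(0, 0) (17.031, 0) (33.0151, 15.7489) (34.343, 25) (0, 25)]  |A|=705.6539
4. ⊥bis P5·P2 via (32.985,11.07): [(0, 0) (17.031, 0) (33.0151, 15.7489) (34.343, 25) (0, 25)]  |A|=705.6539
5. ⊥bis P5·P3 via (37.495,19.75): [(0, 0) (17.031, 0) (33.0151, 15.7489) (34.343, 25) (0, 25)]  |A|=705.6539
6. ⊥bis P5·P4 via (14.325,13.77): [(20.0117, 2.9369) (33.0151, 15.7489) (34.343, 25) (8.43, 25)]  |A|=337.503
7. ⊥bis P5·P6 via (41.19,17.31): [(20.0117, 2.9369) (33.0151, 15.7489) (34.343, 25) (8.43, 25)]  |A|=337.503
8. canonical 4-gon: [(20.0117, 2.9369) (33.0151, 15.7489) (34.343, 25) (8.43, 25)]
9. shoelace: 337.503

Area of P5's cell: 337.5030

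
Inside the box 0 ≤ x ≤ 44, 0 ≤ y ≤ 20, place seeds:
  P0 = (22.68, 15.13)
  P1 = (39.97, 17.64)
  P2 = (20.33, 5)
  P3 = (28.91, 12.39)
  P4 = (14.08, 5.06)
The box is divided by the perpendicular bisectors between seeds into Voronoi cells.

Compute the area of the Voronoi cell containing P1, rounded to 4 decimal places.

1. box [0,44]×[0,20]: [(0, 0) (44, 0) (44, 20) (0, 20)]
2. ⊥bis P1·P0 via (31.325,16.385): [(33.7036, 0) (44, 0) (44, 20) (30.8002, 20)]  |A|=234.9617
3. ⊥bis P1·P2 via (30.15,11.32): [(32.6167, 7.4873) (37.4354, 0) (44, 0) (44, 20) (30.8002, 20)]  |A|=220.9914
4. ⊥bis P1·P3 via (34.44,15.015): [(41.5674, 0) (44, 0) (44, 20) (32.0737, 20)]  |A|=143.5892
5. ⊥bis P1·P4 via (27.025,11.35): [(41.5674, 0) (44, 0) (44, 20) (32.0737, 20)]  |A|=143.5892
6. canonical 4-gon: [(41.5674, 0) (44, 0) (44, 20) (32.0737, 20)]
7. shoelace: 143.5892

Area of P1's cell: 143.5892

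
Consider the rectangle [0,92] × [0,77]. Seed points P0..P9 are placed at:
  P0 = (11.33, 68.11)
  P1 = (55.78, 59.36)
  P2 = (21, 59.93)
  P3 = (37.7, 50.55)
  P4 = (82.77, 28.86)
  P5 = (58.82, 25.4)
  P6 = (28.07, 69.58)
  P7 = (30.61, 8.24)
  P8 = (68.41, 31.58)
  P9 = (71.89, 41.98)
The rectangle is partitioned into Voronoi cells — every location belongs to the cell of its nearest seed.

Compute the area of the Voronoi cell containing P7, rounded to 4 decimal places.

1. box [0,92]×[0,77]: [(0, 0) (92, 0) (92, 77) (0, 77)]
2. ⊥bis P7·P0 via (20.97,38.175): [(0, 31.422) (0, 0) (92, 0) (92, 61.0489)]  |A|=4253.6603
3. ⊥bis P7·P1 via (43.195,33.8): [(29.0347, 40.7721) (0, 31.422) (0, 0) (92, 0) (92, 9.7698)]  |A|=2639.2617
4. ⊥bis P7·P2 via (25.805,34.085): [(38.0083, 36.3538) (0, 29.2874) (0, 0) (92, 0) (92, 9.7698)]  |A|=2492.602
5. ⊥bis P7·P3 via (34.155,29.395): [(61.4213, 24.8259) (16.4956, 32.3542) (0, 29.2874) (0, 0) (92, 0) (92, 9.7698)]  |A|=2321.7836
6. ⊥bis P7·P4 via (56.69,18.55): [(53.6973, 26.1202) (16.4956, 32.3542) (0, 29.2874) (0, 0) (64.0232, 0)]  |A|=1730.9412
7. ⊥bis P7·P5 via (44.715,16.82): [(37.3961, 28.8519) (16.4956, 32.3542) (0, 29.2874) (0, 0) (54.9465, 0)]  |A|=1401.2082
8. ⊥bis P7·P6 via (29.34,38.91): [(37.3961, 28.8519) (16.4956, 32.3542) (0, 29.2874) (0, 0) (54.9465, 0)]  |A|=1401.2082
9. ⊥bis P7·P8 via (49.51,19.91): [(37.3961, 28.8519) (16.4956, 32.3542) (0, 29.2874) (0, 0) (54.9465, 0)]  |A|=1401.2082
10. ⊥bis P7·P9 via (51.25,25.11): [(37.3961, 28.8519) (16.4956, 32.3542) (0, 29.2874) (0, 0) (54.9465, 0)]  |A|=1401.2082
11. canonical 5-gon: [(37.3961, 28.8519) (16.4956, 32.3542) (0, 29.2874) (0, 0) (54.9465, 0)]
12. shoelace: 1401.2082

Area of P7's cell: 1401.2082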